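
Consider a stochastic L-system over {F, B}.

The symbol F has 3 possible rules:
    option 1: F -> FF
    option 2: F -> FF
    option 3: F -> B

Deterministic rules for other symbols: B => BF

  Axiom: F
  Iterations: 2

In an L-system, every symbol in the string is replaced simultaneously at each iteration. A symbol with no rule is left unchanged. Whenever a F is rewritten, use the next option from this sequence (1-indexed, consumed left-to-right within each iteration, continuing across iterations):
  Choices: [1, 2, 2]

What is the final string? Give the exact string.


Answer: FFFF

Derivation:
Step 0: F
Step 1: FF  (used choices [1])
Step 2: FFFF  (used choices [2, 2])


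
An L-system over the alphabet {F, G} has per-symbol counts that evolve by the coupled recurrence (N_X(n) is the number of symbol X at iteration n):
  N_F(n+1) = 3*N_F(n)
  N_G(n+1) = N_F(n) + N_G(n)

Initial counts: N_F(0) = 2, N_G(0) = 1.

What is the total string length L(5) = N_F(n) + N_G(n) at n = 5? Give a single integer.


Answer: 729

Derivation:
Step 0: N_F=2, N_G=1, L=3
Step 1: N_F=6, N_G=3, L=9
Step 2: N_F=18, N_G=9, L=27
Step 3: N_F=54, N_G=27, L=81
Step 4: N_F=162, N_G=81, L=243
Step 5: N_F=486, N_G=243, L=729


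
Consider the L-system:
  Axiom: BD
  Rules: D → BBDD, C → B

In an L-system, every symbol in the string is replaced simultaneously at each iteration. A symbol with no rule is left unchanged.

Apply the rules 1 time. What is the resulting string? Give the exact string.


Answer: BBBDD

Derivation:
Step 0: BD
Step 1: BBBDD


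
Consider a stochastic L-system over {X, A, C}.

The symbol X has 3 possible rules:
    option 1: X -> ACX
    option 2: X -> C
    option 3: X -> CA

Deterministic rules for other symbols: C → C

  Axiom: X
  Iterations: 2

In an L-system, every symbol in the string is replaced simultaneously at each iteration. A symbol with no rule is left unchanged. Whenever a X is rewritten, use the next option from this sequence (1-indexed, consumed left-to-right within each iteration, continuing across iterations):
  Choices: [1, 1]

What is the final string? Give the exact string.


Step 0: X
Step 1: ACX  (used choices [1])
Step 2: ACACX  (used choices [1])

Answer: ACACX


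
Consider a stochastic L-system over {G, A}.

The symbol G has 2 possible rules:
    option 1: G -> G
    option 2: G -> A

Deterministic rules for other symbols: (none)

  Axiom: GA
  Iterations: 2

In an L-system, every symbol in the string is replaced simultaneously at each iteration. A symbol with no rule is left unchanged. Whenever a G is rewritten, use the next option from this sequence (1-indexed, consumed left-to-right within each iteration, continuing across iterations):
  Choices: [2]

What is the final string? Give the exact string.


Answer: AA

Derivation:
Step 0: GA
Step 1: AA  (used choices [2])
Step 2: AA  (used choices [])


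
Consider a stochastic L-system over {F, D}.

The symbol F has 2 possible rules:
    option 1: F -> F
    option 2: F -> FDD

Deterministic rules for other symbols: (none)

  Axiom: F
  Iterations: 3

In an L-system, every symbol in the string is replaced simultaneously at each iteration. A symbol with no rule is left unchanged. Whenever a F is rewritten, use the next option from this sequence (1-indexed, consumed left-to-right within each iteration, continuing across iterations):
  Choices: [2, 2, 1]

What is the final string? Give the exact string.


Answer: FDDDD

Derivation:
Step 0: F
Step 1: FDD  (used choices [2])
Step 2: FDDDD  (used choices [2])
Step 3: FDDDD  (used choices [1])


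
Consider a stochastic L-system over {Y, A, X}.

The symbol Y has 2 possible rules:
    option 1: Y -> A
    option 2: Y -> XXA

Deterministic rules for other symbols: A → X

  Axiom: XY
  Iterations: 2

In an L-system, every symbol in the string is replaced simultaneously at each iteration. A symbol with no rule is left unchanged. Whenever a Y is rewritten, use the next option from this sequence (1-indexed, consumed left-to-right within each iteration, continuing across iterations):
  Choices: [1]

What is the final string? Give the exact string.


Step 0: XY
Step 1: XA  (used choices [1])
Step 2: XX  (used choices [])

Answer: XX


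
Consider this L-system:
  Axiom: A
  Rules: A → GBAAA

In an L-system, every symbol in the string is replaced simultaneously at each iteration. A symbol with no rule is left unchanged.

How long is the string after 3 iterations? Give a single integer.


Answer: 53

Derivation:
Step 0: length = 1
Step 1: length = 5
Step 2: length = 17
Step 3: length = 53


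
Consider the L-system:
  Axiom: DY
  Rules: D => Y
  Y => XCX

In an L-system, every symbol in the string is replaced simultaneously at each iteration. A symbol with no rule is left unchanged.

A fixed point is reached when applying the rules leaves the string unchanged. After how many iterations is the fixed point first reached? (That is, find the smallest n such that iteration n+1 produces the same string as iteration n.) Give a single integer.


Step 0: DY
Step 1: YXCX
Step 2: XCXXCX
Step 3: XCXXCX  (unchanged — fixed point at step 2)

Answer: 2


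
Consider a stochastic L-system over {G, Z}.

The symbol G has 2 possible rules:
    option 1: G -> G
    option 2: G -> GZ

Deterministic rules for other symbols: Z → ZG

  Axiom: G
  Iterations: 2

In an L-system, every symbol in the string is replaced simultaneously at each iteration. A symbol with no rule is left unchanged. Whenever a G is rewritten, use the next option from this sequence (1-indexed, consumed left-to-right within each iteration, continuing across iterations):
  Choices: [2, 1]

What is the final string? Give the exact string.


Answer: GZG

Derivation:
Step 0: G
Step 1: GZ  (used choices [2])
Step 2: GZG  (used choices [1])


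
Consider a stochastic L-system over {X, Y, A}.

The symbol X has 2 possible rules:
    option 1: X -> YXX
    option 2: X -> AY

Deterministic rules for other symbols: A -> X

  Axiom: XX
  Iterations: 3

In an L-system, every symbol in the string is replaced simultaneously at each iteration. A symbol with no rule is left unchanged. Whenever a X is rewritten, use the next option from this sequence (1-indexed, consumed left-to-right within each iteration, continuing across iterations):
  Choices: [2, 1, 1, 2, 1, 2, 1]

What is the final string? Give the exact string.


Answer: YXXYYYAYYXXXY

Derivation:
Step 0: XX
Step 1: AYYXX  (used choices [2, 1])
Step 2: XYYYXXAY  (used choices [1, 2])
Step 3: YXXYYYAYYXXXY  (used choices [1, 2, 1])


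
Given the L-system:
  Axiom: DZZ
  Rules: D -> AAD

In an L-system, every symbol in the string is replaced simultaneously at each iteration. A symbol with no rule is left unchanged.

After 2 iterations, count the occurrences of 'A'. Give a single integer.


Step 0: DZZ  (0 'A')
Step 1: AADZZ  (2 'A')
Step 2: AAAADZZ  (4 'A')

Answer: 4


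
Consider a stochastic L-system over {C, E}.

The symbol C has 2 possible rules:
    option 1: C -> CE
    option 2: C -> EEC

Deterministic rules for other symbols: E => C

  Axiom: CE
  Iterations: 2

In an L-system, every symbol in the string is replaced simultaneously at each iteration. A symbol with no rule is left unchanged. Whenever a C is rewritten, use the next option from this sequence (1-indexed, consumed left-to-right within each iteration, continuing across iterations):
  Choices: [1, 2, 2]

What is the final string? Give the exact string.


Answer: EECCEEC

Derivation:
Step 0: CE
Step 1: CEC  (used choices [1])
Step 2: EECCEEC  (used choices [2, 2])


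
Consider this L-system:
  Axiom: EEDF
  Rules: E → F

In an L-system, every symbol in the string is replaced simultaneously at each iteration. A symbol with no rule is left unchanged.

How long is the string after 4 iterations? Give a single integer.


Answer: 4

Derivation:
Step 0: length = 4
Step 1: length = 4
Step 2: length = 4
Step 3: length = 4
Step 4: length = 4


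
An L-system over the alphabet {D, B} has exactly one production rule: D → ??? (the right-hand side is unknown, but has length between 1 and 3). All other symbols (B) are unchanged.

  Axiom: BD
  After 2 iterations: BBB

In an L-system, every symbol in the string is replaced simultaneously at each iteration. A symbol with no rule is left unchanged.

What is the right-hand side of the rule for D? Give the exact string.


Answer: BB

Derivation:
Trying D → BB:
  Step 0: BD
  Step 1: BBB
  Step 2: BBB
Matches the given result.


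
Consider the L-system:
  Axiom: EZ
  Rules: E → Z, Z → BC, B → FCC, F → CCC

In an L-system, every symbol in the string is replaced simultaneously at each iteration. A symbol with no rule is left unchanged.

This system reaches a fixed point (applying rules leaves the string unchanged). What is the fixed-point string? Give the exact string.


Step 0: EZ
Step 1: ZBC
Step 2: BCFCCC
Step 3: FCCCCCCCCC
Step 4: CCCCCCCCCCCC
Step 5: CCCCCCCCCCCC  (unchanged — fixed point at step 4)

Answer: CCCCCCCCCCCC


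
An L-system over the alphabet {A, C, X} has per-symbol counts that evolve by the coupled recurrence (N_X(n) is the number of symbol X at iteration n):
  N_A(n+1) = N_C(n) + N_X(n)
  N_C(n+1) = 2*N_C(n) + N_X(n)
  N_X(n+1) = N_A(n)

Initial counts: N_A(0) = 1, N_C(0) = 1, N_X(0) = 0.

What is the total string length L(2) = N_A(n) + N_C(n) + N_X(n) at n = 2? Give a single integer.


Step 0: N_A=1, N_C=1, N_X=0, L=2
Step 1: N_A=1, N_C=2, N_X=1, L=4
Step 2: N_A=3, N_C=5, N_X=1, L=9

Answer: 9


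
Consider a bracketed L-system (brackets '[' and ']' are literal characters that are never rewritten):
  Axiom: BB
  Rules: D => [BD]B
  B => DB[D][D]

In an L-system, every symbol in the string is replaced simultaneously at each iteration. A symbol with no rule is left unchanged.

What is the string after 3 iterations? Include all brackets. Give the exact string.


Answer: [DB[D][D][BD]B]DB[D][D][BD]BDB[D][D][[BD]B][[BD]B][[DB[D][D][BD]B]DB[D][D]][[DB[D][D][BD]B]DB[D][D]][DB[D][D][BD]B]DB[D][D][BD]BDB[D][D][[BD]B][[BD]B][[DB[D][D][BD]B]DB[D][D]][[DB[D][D][BD]B]DB[D][D]]

Derivation:
Step 0: BB
Step 1: DB[D][D]DB[D][D]
Step 2: [BD]BDB[D][D][[BD]B][[BD]B][BD]BDB[D][D][[BD]B][[BD]B]
Step 3: [DB[D][D][BD]B]DB[D][D][BD]BDB[D][D][[BD]B][[BD]B][[DB[D][D][BD]B]DB[D][D]][[DB[D][D][BD]B]DB[D][D]][DB[D][D][BD]B]DB[D][D][BD]BDB[D][D][[BD]B][[BD]B][[DB[D][D][BD]B]DB[D][D]][[DB[D][D][BD]B]DB[D][D]]


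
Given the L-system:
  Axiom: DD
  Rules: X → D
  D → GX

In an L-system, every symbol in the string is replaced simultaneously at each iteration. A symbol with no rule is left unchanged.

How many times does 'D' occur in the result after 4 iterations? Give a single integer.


Step 0: DD  (2 'D')
Step 1: GXGX  (0 'D')
Step 2: GDGD  (2 'D')
Step 3: GGXGGX  (0 'D')
Step 4: GGDGGD  (2 'D')

Answer: 2


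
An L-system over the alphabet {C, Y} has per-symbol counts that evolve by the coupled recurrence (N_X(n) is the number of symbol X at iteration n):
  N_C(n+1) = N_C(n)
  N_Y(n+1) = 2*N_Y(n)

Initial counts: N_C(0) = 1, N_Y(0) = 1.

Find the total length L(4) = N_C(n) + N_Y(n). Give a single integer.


Step 0: N_C=1, N_Y=1, L=2
Step 1: N_C=1, N_Y=2, L=3
Step 2: N_C=1, N_Y=4, L=5
Step 3: N_C=1, N_Y=8, L=9
Step 4: N_C=1, N_Y=16, L=17

Answer: 17


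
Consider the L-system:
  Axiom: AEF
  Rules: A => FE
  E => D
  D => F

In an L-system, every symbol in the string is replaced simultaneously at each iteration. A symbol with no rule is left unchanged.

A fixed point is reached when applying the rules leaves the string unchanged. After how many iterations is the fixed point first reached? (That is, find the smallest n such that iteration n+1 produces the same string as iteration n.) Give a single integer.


Step 0: AEF
Step 1: FEDF
Step 2: FDFF
Step 3: FFFF
Step 4: FFFF  (unchanged — fixed point at step 3)

Answer: 3


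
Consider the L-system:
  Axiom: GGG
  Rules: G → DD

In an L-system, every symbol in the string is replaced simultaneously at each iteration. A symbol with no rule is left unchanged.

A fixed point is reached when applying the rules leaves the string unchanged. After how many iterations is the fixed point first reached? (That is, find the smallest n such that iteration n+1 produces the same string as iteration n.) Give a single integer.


Step 0: GGG
Step 1: DDDDDD
Step 2: DDDDDD  (unchanged — fixed point at step 1)

Answer: 1


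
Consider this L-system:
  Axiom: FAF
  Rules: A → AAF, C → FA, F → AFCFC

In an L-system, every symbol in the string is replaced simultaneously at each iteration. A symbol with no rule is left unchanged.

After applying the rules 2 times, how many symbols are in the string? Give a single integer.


Answer: 45

Derivation:
Step 0: length = 3
Step 1: length = 13
Step 2: length = 45


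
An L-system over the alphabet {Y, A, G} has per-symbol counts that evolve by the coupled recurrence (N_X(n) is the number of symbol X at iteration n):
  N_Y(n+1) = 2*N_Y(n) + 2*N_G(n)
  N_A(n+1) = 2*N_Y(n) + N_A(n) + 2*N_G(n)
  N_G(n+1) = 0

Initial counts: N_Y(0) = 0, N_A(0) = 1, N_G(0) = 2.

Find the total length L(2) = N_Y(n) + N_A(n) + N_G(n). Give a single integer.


Answer: 21

Derivation:
Step 0: N_Y=0, N_A=1, N_G=2, L=3
Step 1: N_Y=4, N_A=5, N_G=0, L=9
Step 2: N_Y=8, N_A=13, N_G=0, L=21


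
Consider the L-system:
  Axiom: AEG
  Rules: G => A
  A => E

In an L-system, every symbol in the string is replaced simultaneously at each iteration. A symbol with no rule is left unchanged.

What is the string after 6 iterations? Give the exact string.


Step 0: AEG
Step 1: EEA
Step 2: EEE
Step 3: EEE
Step 4: EEE
Step 5: EEE
Step 6: EEE

Answer: EEE


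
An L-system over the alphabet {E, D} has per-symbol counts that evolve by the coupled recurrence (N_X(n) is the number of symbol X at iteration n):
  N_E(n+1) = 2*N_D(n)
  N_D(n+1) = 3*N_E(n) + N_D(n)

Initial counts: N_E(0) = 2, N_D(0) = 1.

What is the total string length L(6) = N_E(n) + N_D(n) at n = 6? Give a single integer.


Answer: 2187

Derivation:
Step 0: N_E=2, N_D=1, L=3
Step 1: N_E=2, N_D=7, L=9
Step 2: N_E=14, N_D=13, L=27
Step 3: N_E=26, N_D=55, L=81
Step 4: N_E=110, N_D=133, L=243
Step 5: N_E=266, N_D=463, L=729
Step 6: N_E=926, N_D=1261, L=2187


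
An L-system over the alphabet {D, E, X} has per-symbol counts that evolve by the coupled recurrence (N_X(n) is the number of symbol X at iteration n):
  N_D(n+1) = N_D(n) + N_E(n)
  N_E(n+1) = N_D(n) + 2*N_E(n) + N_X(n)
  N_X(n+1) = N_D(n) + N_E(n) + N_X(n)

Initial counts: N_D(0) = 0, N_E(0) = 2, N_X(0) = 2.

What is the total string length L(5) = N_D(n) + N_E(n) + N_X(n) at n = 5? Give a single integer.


Step 0: N_D=0, N_E=2, N_X=2, L=4
Step 1: N_D=2, N_E=6, N_X=4, L=12
Step 2: N_D=8, N_E=18, N_X=12, L=38
Step 3: N_D=26, N_E=56, N_X=38, L=120
Step 4: N_D=82, N_E=176, N_X=120, L=378
Step 5: N_D=258, N_E=554, N_X=378, L=1190

Answer: 1190


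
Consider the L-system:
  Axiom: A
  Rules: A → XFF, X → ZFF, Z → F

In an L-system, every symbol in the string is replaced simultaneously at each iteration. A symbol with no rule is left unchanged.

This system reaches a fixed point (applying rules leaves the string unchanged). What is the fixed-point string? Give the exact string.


Step 0: A
Step 1: XFF
Step 2: ZFFFF
Step 3: FFFFF
Step 4: FFFFF  (unchanged — fixed point at step 3)

Answer: FFFFF


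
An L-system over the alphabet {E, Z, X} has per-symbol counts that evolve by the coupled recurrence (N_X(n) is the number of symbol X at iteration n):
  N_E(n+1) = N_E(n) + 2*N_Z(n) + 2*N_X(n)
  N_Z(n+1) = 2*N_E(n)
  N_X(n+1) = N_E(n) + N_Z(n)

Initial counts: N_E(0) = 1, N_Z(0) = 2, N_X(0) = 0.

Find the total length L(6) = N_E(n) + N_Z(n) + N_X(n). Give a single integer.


Step 0: N_E=1, N_Z=2, N_X=0, L=3
Step 1: N_E=5, N_Z=2, N_X=3, L=10
Step 2: N_E=15, N_Z=10, N_X=7, L=32
Step 3: N_E=49, N_Z=30, N_X=25, L=104
Step 4: N_E=159, N_Z=98, N_X=79, L=336
Step 5: N_E=513, N_Z=318, N_X=257, L=1088
Step 6: N_E=1663, N_Z=1026, N_X=831, L=3520

Answer: 3520


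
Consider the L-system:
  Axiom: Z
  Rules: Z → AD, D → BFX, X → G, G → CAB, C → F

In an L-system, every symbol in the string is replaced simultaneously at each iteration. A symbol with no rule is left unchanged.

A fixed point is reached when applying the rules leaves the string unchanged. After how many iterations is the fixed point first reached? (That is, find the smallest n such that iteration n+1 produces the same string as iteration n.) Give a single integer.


Answer: 5

Derivation:
Step 0: Z
Step 1: AD
Step 2: ABFX
Step 3: ABFG
Step 4: ABFCAB
Step 5: ABFFAB
Step 6: ABFFAB  (unchanged — fixed point at step 5)


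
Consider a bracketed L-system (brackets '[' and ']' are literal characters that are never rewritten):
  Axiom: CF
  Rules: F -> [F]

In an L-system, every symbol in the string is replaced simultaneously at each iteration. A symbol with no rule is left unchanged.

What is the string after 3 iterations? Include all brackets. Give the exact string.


Step 0: CF
Step 1: C[F]
Step 2: C[[F]]
Step 3: C[[[F]]]

Answer: C[[[F]]]


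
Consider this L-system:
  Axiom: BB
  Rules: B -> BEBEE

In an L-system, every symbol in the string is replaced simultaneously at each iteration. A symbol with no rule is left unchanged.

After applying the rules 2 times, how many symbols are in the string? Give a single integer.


Step 0: length = 2
Step 1: length = 10
Step 2: length = 26

Answer: 26


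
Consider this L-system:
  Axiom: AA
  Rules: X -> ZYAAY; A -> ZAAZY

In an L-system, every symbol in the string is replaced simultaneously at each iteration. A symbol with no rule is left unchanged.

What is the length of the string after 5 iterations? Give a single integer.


Answer: 250

Derivation:
Step 0: length = 2
Step 1: length = 10
Step 2: length = 26
Step 3: length = 58
Step 4: length = 122
Step 5: length = 250


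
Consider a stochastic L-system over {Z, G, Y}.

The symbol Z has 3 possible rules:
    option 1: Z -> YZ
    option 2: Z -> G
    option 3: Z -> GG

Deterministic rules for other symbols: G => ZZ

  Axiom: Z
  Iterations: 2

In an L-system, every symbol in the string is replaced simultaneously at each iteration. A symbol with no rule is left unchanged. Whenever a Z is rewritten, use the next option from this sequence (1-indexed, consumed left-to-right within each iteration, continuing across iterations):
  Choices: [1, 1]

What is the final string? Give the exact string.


Step 0: Z
Step 1: YZ  (used choices [1])
Step 2: YYZ  (used choices [1])

Answer: YYZ


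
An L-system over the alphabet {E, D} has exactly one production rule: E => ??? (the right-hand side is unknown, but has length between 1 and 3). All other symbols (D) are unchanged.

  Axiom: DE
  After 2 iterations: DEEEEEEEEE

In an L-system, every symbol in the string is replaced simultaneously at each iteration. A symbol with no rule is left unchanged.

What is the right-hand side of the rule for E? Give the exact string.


Answer: EEE

Derivation:
Trying E => EEE:
  Step 0: DE
  Step 1: DEEE
  Step 2: DEEEEEEEEE
Matches the given result.


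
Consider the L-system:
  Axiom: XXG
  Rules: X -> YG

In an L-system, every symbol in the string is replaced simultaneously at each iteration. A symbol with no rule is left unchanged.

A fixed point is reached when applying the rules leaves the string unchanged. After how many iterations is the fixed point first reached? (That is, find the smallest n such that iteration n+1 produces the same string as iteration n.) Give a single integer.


Answer: 1

Derivation:
Step 0: XXG
Step 1: YGYGG
Step 2: YGYGG  (unchanged — fixed point at step 1)


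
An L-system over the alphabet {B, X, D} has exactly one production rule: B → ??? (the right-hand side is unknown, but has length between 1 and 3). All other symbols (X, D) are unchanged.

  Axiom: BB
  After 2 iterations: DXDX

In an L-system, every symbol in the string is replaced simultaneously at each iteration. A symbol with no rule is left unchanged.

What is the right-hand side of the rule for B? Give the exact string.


Answer: DX

Derivation:
Trying B → DX:
  Step 0: BB
  Step 1: DXDX
  Step 2: DXDX
Matches the given result.


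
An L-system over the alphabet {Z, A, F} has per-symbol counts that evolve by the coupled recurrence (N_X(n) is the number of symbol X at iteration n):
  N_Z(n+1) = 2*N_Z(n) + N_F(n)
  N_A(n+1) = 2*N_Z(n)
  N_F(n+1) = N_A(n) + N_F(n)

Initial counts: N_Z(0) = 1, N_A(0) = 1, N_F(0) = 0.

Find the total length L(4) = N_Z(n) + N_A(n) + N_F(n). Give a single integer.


Answer: 76

Derivation:
Step 0: N_Z=1, N_A=1, N_F=0, L=2
Step 1: N_Z=2, N_A=2, N_F=1, L=5
Step 2: N_Z=5, N_A=4, N_F=3, L=12
Step 3: N_Z=13, N_A=10, N_F=7, L=30
Step 4: N_Z=33, N_A=26, N_F=17, L=76


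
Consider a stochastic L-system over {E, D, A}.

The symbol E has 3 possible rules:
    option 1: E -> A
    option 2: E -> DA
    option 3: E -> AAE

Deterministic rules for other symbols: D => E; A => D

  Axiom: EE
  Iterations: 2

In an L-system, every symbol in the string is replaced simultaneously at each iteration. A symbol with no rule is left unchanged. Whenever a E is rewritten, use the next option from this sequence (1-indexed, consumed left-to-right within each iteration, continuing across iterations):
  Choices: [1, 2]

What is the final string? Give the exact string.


Step 0: EE
Step 1: ADA  (used choices [1, 2])
Step 2: DED  (used choices [])

Answer: DED


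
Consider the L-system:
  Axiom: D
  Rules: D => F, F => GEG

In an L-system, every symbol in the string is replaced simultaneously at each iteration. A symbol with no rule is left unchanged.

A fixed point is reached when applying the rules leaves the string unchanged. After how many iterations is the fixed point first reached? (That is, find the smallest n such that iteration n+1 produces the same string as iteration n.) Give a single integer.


Answer: 2

Derivation:
Step 0: D
Step 1: F
Step 2: GEG
Step 3: GEG  (unchanged — fixed point at step 2)


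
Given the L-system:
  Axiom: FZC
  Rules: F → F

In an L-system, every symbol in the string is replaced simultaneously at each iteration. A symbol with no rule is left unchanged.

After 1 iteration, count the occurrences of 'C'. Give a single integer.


Step 0: FZC  (1 'C')
Step 1: FZC  (1 'C')

Answer: 1


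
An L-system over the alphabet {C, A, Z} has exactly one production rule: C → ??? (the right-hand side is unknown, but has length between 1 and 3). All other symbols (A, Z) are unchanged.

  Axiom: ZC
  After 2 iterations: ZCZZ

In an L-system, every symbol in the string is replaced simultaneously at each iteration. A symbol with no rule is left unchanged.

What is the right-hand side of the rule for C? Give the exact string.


Answer: CZ

Derivation:
Trying C → CZ:
  Step 0: ZC
  Step 1: ZCZ
  Step 2: ZCZZ
Matches the given result.


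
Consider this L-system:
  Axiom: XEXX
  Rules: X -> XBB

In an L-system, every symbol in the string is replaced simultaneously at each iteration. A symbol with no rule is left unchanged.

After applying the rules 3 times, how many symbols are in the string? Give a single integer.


Step 0: length = 4
Step 1: length = 10
Step 2: length = 16
Step 3: length = 22

Answer: 22


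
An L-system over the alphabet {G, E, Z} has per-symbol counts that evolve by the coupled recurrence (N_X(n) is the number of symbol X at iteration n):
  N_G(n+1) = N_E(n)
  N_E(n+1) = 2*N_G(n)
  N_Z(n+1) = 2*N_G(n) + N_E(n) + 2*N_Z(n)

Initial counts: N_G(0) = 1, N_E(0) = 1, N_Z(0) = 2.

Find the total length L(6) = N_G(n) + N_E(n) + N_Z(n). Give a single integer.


Answer: 424

Derivation:
Step 0: N_G=1, N_E=1, N_Z=2, L=4
Step 1: N_G=1, N_E=2, N_Z=7, L=10
Step 2: N_G=2, N_E=2, N_Z=18, L=22
Step 3: N_G=2, N_E=4, N_Z=42, L=48
Step 4: N_G=4, N_E=4, N_Z=92, L=100
Step 5: N_G=4, N_E=8, N_Z=196, L=208
Step 6: N_G=8, N_E=8, N_Z=408, L=424


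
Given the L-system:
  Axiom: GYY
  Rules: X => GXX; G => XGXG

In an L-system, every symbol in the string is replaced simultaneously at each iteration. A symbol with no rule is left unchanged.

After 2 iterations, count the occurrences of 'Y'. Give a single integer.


Step 0: GYY  (2 'Y')
Step 1: XGXGYY  (2 'Y')
Step 2: GXXXGXGGXXXGXGYY  (2 'Y')

Answer: 2


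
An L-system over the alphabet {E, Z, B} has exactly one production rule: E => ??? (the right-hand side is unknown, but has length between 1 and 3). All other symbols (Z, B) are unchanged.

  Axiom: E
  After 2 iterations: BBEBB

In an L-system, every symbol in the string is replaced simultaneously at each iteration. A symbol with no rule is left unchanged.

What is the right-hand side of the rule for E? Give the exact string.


Answer: BEB

Derivation:
Trying E => BEB:
  Step 0: E
  Step 1: BEB
  Step 2: BBEBB
Matches the given result.


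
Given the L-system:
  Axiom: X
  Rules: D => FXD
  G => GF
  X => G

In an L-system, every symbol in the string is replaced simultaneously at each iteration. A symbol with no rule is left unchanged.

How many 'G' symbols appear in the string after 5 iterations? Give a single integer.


Answer: 1

Derivation:
Step 0: X  (0 'G')
Step 1: G  (1 'G')
Step 2: GF  (1 'G')
Step 3: GFF  (1 'G')
Step 4: GFFF  (1 'G')
Step 5: GFFFF  (1 'G')


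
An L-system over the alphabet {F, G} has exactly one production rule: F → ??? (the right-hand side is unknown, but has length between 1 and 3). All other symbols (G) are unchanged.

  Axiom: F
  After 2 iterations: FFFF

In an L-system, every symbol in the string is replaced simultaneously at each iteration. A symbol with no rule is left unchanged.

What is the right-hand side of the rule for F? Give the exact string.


Trying F → FF:
  Step 0: F
  Step 1: FF
  Step 2: FFFF
Matches the given result.

Answer: FF


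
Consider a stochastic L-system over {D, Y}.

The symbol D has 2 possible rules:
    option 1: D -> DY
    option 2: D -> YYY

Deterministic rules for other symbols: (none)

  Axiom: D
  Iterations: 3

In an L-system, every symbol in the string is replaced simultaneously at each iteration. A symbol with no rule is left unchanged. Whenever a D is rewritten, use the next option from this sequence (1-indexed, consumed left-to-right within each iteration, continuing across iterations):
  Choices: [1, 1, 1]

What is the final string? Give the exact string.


Step 0: D
Step 1: DY  (used choices [1])
Step 2: DYY  (used choices [1])
Step 3: DYYY  (used choices [1])

Answer: DYYY


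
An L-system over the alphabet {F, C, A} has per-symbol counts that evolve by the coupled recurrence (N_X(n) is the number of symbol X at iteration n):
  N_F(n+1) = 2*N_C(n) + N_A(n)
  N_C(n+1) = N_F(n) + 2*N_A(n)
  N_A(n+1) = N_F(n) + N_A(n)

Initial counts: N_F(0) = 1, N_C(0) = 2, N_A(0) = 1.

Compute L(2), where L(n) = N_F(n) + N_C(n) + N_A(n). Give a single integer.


Step 0: N_F=1, N_C=2, N_A=1, L=4
Step 1: N_F=5, N_C=3, N_A=2, L=10
Step 2: N_F=8, N_C=9, N_A=7, L=24

Answer: 24


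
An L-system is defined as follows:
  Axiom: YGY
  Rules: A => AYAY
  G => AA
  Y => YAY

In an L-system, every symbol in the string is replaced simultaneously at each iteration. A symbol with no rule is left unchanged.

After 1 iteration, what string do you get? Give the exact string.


Step 0: YGY
Step 1: YAYAAYAY

Answer: YAYAAYAY


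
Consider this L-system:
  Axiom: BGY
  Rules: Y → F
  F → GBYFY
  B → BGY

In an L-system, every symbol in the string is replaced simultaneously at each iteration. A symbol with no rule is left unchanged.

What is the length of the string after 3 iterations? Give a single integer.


Step 0: length = 3
Step 1: length = 5
Step 2: length = 11
Step 3: length = 23

Answer: 23


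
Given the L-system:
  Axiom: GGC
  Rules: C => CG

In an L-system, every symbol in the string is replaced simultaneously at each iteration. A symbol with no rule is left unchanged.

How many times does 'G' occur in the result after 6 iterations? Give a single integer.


Answer: 8

Derivation:
Step 0: GGC  (2 'G')
Step 1: GGCG  (3 'G')
Step 2: GGCGG  (4 'G')
Step 3: GGCGGG  (5 'G')
Step 4: GGCGGGG  (6 'G')
Step 5: GGCGGGGG  (7 'G')
Step 6: GGCGGGGGG  (8 'G')


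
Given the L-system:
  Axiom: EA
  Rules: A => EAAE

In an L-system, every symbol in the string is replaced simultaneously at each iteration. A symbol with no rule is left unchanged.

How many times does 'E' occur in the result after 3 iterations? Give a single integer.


Step 0: EA  (1 'E')
Step 1: EEAAE  (3 'E')
Step 2: EEEAAEEAAEE  (7 'E')
Step 3: EEEEAAEEAAEEEEAAEEAAEEE  (15 'E')

Answer: 15


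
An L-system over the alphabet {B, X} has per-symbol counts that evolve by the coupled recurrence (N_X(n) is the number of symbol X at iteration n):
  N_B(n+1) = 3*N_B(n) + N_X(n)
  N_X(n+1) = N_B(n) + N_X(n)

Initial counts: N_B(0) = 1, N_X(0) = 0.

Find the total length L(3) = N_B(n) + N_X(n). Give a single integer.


Step 0: N_B=1, N_X=0, L=1
Step 1: N_B=3, N_X=1, L=4
Step 2: N_B=10, N_X=4, L=14
Step 3: N_B=34, N_X=14, L=48

Answer: 48


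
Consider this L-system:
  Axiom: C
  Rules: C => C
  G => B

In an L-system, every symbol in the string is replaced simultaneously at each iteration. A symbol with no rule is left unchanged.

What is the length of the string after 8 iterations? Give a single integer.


Step 0: length = 1
Step 1: length = 1
Step 2: length = 1
Step 3: length = 1
Step 4: length = 1
Step 5: length = 1
Step 6: length = 1
Step 7: length = 1
Step 8: length = 1

Answer: 1


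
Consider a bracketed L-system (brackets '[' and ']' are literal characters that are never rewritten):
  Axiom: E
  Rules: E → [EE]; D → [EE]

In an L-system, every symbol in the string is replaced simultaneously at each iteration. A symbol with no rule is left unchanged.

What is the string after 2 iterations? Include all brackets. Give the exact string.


Answer: [[EE][EE]]

Derivation:
Step 0: E
Step 1: [EE]
Step 2: [[EE][EE]]


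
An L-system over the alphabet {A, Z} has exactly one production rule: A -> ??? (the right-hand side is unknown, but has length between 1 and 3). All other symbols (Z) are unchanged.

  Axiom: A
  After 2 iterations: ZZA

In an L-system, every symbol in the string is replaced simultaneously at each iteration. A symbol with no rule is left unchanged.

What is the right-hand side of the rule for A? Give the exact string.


Trying A -> ZA:
  Step 0: A
  Step 1: ZA
  Step 2: ZZA
Matches the given result.

Answer: ZA


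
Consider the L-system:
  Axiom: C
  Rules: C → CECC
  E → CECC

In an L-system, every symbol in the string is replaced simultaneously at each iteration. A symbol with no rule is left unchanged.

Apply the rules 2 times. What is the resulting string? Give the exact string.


Step 0: C
Step 1: CECC
Step 2: CECCCECCCECCCECC

Answer: CECCCECCCECCCECC


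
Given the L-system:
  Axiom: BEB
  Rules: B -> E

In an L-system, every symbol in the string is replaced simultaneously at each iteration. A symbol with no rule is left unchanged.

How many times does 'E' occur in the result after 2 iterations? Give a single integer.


Step 0: BEB  (1 'E')
Step 1: EEE  (3 'E')
Step 2: EEE  (3 'E')

Answer: 3


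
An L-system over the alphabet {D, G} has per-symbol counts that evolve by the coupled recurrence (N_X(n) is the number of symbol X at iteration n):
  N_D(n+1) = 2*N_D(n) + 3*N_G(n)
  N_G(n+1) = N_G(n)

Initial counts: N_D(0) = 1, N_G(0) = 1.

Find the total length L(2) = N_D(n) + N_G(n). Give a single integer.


Answer: 14

Derivation:
Step 0: N_D=1, N_G=1, L=2
Step 1: N_D=5, N_G=1, L=6
Step 2: N_D=13, N_G=1, L=14


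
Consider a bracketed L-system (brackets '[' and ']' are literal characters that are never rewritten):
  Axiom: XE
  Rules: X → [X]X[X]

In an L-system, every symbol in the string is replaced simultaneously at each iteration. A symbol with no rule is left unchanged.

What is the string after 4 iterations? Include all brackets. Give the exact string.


Answer: [[[[X]X[X]][X]X[X][[X]X[X]]][[X]X[X]][X]X[X][[X]X[X]][[[X]X[X]][X]X[X][[X]X[X]]]][[[X]X[X]][X]X[X][[X]X[X]]][[X]X[X]][X]X[X][[X]X[X]][[[X]X[X]][X]X[X][[X]X[X]]][[[[X]X[X]][X]X[X][[X]X[X]]][[X]X[X]][X]X[X][[X]X[X]][[[X]X[X]][X]X[X][[X]X[X]]]]E

Derivation:
Step 0: XE
Step 1: [X]X[X]E
Step 2: [[X]X[X]][X]X[X][[X]X[X]]E
Step 3: [[[X]X[X]][X]X[X][[X]X[X]]][[X]X[X]][X]X[X][[X]X[X]][[[X]X[X]][X]X[X][[X]X[X]]]E
Step 4: [[[[X]X[X]][X]X[X][[X]X[X]]][[X]X[X]][X]X[X][[X]X[X]][[[X]X[X]][X]X[X][[X]X[X]]]][[[X]X[X]][X]X[X][[X]X[X]]][[X]X[X]][X]X[X][[X]X[X]][[[X]X[X]][X]X[X][[X]X[X]]][[[[X]X[X]][X]X[X][[X]X[X]]][[X]X[X]][X]X[X][[X]X[X]][[[X]X[X]][X]X[X][[X]X[X]]]]E


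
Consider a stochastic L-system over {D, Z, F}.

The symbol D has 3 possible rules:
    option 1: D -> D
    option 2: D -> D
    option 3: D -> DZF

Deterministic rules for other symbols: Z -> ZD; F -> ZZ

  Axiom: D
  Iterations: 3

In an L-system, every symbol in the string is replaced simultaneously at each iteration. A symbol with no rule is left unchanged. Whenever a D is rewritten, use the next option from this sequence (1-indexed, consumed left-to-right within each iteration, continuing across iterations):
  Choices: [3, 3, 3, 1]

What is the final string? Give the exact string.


Step 0: D
Step 1: DZF  (used choices [3])
Step 2: DZFZDZZ  (used choices [3])
Step 3: DZFZDZZZDDZDZD  (used choices [3, 1])

Answer: DZFZDZZZDDZDZD


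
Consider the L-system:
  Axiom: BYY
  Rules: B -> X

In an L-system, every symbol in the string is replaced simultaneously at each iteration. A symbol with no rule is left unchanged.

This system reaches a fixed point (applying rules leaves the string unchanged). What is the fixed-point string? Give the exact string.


Step 0: BYY
Step 1: XYY
Step 2: XYY  (unchanged — fixed point at step 1)

Answer: XYY


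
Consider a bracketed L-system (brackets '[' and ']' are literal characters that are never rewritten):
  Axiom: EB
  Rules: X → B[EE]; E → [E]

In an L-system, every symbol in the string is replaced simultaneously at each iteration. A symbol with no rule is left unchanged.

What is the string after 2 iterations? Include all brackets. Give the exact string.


Step 0: EB
Step 1: [E]B
Step 2: [[E]]B

Answer: [[E]]B


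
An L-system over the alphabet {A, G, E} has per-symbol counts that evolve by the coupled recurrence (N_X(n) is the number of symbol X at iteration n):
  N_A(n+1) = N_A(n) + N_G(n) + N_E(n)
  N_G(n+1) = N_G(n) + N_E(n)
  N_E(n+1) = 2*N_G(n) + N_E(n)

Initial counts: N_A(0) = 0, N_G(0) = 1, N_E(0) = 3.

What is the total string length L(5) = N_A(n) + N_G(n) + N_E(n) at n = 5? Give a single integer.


Step 0: N_A=0, N_G=1, N_E=3, L=4
Step 1: N_A=4, N_G=4, N_E=5, L=13
Step 2: N_A=13, N_G=9, N_E=13, L=35
Step 3: N_A=35, N_G=22, N_E=31, L=88
Step 4: N_A=88, N_G=53, N_E=75, L=216
Step 5: N_A=216, N_G=128, N_E=181, L=525

Answer: 525


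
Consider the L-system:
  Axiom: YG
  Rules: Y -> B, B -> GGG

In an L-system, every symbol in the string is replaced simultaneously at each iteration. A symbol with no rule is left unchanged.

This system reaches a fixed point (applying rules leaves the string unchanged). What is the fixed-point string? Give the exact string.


Answer: GGGG

Derivation:
Step 0: YG
Step 1: BG
Step 2: GGGG
Step 3: GGGG  (unchanged — fixed point at step 2)


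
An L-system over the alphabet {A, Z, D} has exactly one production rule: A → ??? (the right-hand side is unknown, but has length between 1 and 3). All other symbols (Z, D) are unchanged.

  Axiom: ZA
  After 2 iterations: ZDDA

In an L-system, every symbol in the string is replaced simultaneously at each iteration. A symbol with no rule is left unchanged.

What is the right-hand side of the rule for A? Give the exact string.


Answer: DA

Derivation:
Trying A → DA:
  Step 0: ZA
  Step 1: ZDA
  Step 2: ZDDA
Matches the given result.


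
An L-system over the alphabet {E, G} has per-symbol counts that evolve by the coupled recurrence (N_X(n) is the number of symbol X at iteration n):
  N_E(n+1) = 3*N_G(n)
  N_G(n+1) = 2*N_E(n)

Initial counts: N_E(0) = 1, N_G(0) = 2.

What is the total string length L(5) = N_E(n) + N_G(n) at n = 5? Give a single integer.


Answer: 288

Derivation:
Step 0: N_E=1, N_G=2, L=3
Step 1: N_E=6, N_G=2, L=8
Step 2: N_E=6, N_G=12, L=18
Step 3: N_E=36, N_G=12, L=48
Step 4: N_E=36, N_G=72, L=108
Step 5: N_E=216, N_G=72, L=288


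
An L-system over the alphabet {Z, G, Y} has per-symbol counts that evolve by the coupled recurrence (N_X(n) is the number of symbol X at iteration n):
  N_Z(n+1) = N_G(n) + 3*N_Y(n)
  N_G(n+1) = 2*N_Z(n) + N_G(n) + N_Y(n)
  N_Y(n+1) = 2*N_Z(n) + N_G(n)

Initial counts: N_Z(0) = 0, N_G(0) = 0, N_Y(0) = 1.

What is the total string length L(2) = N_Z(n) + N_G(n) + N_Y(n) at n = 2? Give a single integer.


Step 0: N_Z=0, N_G=0, N_Y=1, L=1
Step 1: N_Z=3, N_G=1, N_Y=0, L=4
Step 2: N_Z=1, N_G=7, N_Y=7, L=15

Answer: 15


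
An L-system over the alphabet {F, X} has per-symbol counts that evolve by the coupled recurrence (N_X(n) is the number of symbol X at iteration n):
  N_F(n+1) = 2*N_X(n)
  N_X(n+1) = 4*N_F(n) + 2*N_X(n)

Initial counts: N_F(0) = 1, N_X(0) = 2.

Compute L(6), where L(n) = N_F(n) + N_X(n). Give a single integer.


Answer: 12288

Derivation:
Step 0: N_F=1, N_X=2, L=3
Step 1: N_F=4, N_X=8, L=12
Step 2: N_F=16, N_X=32, L=48
Step 3: N_F=64, N_X=128, L=192
Step 4: N_F=256, N_X=512, L=768
Step 5: N_F=1024, N_X=2048, L=3072
Step 6: N_F=4096, N_X=8192, L=12288


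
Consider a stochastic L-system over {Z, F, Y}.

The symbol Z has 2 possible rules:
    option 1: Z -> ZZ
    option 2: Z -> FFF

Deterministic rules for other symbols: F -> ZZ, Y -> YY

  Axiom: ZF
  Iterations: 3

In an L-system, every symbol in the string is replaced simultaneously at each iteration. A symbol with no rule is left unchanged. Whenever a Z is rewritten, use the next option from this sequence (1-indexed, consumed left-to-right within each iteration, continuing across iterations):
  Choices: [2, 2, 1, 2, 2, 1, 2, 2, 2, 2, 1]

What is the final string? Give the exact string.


Step 0: ZF
Step 1: FFFZZ  (used choices [2])
Step 2: ZZZZZZFFFZZ  (used choices [2, 1])
Step 3: FFFFFFZZFFFFFFFFFZZZZZZFFFZZ  (used choices [2, 2, 1, 2, 2, 2, 2, 1])

Answer: FFFFFFZZFFFFFFFFFZZZZZZFFFZZ


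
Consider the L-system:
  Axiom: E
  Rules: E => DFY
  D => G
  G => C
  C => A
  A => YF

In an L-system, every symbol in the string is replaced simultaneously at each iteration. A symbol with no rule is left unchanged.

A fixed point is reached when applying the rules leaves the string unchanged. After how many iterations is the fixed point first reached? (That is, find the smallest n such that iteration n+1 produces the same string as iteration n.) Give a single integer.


Answer: 5

Derivation:
Step 0: E
Step 1: DFY
Step 2: GFY
Step 3: CFY
Step 4: AFY
Step 5: YFFY
Step 6: YFFY  (unchanged — fixed point at step 5)


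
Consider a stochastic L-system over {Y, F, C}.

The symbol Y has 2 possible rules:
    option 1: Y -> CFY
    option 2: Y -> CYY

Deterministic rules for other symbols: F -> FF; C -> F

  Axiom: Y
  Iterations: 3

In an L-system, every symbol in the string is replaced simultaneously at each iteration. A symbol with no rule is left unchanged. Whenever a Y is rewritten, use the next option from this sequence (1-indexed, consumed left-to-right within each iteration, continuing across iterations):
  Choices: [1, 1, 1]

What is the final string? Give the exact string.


Step 0: Y
Step 1: CFY  (used choices [1])
Step 2: FFFCFY  (used choices [1])
Step 3: FFFFFFFFFCFY  (used choices [1])

Answer: FFFFFFFFFCFY


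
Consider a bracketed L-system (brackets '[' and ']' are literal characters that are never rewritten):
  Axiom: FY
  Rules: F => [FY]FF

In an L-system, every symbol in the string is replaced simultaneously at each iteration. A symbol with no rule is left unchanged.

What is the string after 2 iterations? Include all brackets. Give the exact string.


Step 0: FY
Step 1: [FY]FFY
Step 2: [[FY]FFY][FY]FF[FY]FFY

Answer: [[FY]FFY][FY]FF[FY]FFY
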